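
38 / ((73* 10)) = 19 / 365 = 0.05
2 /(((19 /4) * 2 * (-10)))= -2 /95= -0.02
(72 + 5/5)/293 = 73/293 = 0.25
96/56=12/7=1.71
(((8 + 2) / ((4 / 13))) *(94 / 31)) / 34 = 3055 / 1054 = 2.90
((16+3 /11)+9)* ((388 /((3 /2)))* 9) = 647184 /11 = 58834.91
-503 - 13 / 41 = -20636 / 41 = -503.32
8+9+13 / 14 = 251 / 14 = 17.93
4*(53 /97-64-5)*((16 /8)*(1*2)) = -106240 /97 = -1095.26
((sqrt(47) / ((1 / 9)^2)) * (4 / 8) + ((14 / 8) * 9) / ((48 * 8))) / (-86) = -81 * sqrt(47) / 172-21 / 44032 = -3.23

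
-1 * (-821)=821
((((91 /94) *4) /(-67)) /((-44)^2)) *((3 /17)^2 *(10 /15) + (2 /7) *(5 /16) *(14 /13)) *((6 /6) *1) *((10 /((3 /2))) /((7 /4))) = -0.00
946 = 946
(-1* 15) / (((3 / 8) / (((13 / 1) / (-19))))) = 520 / 19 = 27.37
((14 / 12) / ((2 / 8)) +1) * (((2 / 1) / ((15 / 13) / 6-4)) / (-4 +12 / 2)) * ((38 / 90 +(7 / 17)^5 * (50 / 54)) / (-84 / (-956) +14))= -39689642072 / 867332594205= -0.05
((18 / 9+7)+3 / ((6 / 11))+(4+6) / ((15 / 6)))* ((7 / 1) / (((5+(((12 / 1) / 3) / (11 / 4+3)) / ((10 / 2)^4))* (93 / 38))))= 10.58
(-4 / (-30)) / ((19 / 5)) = 2 / 57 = 0.04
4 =4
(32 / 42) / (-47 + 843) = 4 / 4179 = 0.00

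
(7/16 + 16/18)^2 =36481/20736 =1.76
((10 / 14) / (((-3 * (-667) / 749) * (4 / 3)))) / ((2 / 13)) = 6955 / 5336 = 1.30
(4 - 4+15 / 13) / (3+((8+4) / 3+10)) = 15 / 221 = 0.07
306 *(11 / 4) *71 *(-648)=-38715732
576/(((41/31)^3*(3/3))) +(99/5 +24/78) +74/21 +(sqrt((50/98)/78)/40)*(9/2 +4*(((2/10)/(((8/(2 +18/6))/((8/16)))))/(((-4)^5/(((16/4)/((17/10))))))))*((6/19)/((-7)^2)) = 39163*sqrt(78)/5899292672 +25646060537/94077165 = 272.61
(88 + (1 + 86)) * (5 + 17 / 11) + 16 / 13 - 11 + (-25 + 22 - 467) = 95193 / 143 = 665.69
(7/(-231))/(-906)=1/29898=0.00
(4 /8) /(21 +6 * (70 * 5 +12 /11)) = 11 /46806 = 0.00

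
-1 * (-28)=28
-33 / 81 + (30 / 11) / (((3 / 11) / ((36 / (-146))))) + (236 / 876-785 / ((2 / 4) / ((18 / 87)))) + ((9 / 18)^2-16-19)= -82807693 / 228636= -362.18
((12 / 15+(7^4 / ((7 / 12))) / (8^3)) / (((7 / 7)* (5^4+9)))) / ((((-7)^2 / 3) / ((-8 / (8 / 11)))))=-186681 / 19882240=-0.01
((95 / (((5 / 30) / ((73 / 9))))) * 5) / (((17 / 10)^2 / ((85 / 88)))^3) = 67724609375 / 78470436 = 863.06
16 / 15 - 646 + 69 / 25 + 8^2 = -43363 / 75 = -578.17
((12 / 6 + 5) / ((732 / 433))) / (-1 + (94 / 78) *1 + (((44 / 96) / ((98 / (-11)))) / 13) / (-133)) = 1027157404 / 50892117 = 20.18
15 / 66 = 5 / 22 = 0.23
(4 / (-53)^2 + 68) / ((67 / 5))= 955080 / 188203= 5.07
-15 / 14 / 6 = -5 / 28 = -0.18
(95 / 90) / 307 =19 / 5526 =0.00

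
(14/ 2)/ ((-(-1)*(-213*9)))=-7/ 1917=-0.00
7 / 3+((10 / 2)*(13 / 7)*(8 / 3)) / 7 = 863 / 147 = 5.87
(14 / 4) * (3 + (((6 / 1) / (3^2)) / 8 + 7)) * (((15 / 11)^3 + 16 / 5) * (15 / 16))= 267197 / 1408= 189.77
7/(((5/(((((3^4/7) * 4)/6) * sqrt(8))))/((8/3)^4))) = 16384 * sqrt(2)/15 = 1544.70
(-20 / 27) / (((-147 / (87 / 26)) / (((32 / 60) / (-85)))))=-464 / 4385745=-0.00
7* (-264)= -1848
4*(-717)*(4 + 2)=-17208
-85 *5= -425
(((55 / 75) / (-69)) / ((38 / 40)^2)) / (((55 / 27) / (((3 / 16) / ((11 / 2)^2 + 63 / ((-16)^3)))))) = -36864 / 1028251823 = -0.00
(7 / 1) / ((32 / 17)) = 119 / 32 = 3.72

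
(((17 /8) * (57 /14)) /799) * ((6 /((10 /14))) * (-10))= -171 /188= -0.91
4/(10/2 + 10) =4/15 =0.27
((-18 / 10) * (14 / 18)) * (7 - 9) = 14 / 5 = 2.80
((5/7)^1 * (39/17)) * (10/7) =2.34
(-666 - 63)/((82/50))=-18225/41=-444.51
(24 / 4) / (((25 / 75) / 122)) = 2196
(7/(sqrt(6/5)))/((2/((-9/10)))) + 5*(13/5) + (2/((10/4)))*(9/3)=77/5 - 21*sqrt(30)/40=12.52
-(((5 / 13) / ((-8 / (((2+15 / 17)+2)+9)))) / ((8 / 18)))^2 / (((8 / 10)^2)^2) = -4405640625 / 800210944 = -5.51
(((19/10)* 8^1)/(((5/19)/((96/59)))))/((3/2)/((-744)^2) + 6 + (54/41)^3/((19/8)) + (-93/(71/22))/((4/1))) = -4756161117355720704/12259155081637225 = -387.97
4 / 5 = 0.80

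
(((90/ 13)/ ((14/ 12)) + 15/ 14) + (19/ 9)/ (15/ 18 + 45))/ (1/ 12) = 2117582/ 25025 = 84.62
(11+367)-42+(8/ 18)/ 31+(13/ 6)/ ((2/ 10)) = 193541/ 558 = 346.85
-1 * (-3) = 3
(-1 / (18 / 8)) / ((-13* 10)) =2 / 585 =0.00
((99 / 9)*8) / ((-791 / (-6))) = 528 / 791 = 0.67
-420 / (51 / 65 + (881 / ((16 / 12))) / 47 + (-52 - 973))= 5132400 / 12344117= 0.42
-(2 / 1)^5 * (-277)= 8864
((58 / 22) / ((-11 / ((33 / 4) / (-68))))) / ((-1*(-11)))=87 / 32912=0.00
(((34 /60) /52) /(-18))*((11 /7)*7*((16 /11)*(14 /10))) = -119 /8775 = -0.01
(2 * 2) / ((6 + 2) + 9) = 0.24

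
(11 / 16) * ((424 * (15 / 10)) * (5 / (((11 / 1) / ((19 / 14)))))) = 15105 / 56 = 269.73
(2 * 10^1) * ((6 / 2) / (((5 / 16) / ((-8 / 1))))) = -1536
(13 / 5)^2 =169 / 25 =6.76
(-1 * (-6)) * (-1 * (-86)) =516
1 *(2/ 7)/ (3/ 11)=22/ 21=1.05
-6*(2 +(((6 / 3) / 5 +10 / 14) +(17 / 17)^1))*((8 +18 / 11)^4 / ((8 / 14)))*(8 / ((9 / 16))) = -387832922112 / 73205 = -5297902.08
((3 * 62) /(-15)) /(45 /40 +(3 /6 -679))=0.02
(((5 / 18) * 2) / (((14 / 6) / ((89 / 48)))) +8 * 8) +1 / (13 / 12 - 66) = 50589407 / 785232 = 64.43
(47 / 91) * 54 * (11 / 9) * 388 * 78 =7221456 / 7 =1031636.57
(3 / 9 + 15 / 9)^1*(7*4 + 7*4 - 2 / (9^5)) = 6613484 / 59049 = 112.00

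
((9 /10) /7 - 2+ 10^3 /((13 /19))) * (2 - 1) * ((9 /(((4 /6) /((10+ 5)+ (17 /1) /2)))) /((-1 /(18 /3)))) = -5056826679 /1820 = -2778476.20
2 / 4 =1 / 2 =0.50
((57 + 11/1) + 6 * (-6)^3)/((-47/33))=862.21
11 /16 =0.69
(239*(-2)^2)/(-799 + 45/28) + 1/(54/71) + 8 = 8.12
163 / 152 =1.07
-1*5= -5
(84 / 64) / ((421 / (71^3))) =7516131 / 6736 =1115.82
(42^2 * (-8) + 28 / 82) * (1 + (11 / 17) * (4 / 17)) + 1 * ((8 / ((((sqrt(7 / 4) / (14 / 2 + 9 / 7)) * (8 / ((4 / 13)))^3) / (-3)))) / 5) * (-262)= -16259.70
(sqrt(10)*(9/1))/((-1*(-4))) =9*sqrt(10)/4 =7.12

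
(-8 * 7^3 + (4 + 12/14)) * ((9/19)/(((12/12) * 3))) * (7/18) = -168.19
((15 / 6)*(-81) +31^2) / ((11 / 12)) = 9102 / 11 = 827.45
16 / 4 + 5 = 9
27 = 27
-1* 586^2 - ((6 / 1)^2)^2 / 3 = -343828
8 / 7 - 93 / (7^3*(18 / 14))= 137 / 147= 0.93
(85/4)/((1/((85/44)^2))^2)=295.95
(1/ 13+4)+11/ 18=1097/ 234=4.69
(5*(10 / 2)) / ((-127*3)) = -25 / 381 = -0.07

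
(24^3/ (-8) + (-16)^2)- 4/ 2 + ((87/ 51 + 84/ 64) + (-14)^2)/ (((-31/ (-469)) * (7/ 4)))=519719/ 2108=246.55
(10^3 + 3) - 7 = 996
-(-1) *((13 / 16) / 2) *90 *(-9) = -5265 / 16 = -329.06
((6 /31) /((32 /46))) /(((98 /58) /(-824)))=-206103 /1519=-135.68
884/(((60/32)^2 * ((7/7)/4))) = 226304/225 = 1005.80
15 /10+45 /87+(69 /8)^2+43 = 221621 /1856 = 119.41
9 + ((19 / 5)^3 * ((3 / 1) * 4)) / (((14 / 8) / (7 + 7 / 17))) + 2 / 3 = 17840153 / 6375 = 2798.46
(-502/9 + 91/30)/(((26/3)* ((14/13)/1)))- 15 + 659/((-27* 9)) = -1589627/68040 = -23.36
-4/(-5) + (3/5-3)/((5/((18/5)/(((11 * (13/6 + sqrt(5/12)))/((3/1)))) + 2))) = -42212/105875 + 1944 * sqrt(15)/105875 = -0.33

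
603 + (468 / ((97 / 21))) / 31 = 1823049 / 3007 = 606.27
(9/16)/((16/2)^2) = 9/1024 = 0.01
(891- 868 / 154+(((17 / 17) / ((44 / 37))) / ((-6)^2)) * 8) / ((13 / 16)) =1402712 / 1287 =1089.91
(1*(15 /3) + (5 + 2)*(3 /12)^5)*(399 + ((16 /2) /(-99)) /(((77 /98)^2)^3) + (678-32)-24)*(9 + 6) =1529618045274895 /19954863104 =76653.90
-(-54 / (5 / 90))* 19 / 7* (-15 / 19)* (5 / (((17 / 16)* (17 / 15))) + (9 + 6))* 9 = -726302700 / 2023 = -359022.59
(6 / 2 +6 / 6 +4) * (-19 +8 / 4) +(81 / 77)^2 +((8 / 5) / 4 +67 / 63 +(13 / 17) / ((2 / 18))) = -126.55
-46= -46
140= 140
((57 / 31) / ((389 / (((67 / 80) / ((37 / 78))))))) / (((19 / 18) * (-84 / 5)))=-23517 / 49972496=-0.00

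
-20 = -20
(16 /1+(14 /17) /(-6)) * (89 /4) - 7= 70573 /204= 345.95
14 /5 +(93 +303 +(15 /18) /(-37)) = 442643 /1110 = 398.78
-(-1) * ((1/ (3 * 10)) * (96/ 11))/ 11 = 16/ 605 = 0.03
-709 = -709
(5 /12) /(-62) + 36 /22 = 1.63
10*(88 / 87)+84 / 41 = 43388 / 3567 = 12.16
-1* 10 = -10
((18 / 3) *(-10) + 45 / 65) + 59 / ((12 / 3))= -2317 / 52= -44.56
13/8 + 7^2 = 405/8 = 50.62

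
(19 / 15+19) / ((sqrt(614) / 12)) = 608 * sqrt(614) / 1535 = 9.81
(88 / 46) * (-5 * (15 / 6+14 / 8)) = -40.65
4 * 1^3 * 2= 8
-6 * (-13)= 78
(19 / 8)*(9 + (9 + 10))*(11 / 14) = 209 / 4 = 52.25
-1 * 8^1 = -8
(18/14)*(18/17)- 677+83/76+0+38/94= -286556317/425068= -674.14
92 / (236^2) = 23 / 13924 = 0.00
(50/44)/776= 0.00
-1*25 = -25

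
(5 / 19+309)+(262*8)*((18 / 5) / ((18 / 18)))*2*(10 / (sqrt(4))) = 1439540 / 19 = 75765.26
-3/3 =-1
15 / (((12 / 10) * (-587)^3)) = -0.00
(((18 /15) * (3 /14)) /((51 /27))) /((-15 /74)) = -1998 /2975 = -0.67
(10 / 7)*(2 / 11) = 20 / 77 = 0.26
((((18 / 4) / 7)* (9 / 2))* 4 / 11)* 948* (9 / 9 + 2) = 230364 / 77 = 2991.74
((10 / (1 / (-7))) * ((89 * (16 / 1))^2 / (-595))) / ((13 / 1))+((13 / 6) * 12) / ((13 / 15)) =4062182 / 221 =18380.91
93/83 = 1.12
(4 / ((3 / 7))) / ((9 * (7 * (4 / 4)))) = 4 / 27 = 0.15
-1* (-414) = 414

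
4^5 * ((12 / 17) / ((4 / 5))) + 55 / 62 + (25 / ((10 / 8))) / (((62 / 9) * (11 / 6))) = 10504165 / 11594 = 906.00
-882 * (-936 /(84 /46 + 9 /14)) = 88609248 /265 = 334374.52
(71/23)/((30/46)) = 71/15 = 4.73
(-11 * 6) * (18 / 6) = -198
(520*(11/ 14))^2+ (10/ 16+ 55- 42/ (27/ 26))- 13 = 588938893/ 3528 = 166932.79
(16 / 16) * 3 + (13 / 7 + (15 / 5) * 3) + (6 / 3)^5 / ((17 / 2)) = 2097 / 119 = 17.62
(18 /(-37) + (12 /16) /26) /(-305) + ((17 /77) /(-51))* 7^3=-57450247 /38730120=-1.48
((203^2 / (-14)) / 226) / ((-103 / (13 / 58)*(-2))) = -2639 / 186224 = -0.01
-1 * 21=-21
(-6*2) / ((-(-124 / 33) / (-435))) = 43065 / 31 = 1389.19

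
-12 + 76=64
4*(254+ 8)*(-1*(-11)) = 11528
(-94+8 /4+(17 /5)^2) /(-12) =6.70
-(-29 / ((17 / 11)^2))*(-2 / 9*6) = -16.19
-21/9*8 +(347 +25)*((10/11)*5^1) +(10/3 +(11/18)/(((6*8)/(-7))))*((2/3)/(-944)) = 22504445839/13457664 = 1672.24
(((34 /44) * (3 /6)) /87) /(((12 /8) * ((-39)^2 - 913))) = 17 /3491136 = 0.00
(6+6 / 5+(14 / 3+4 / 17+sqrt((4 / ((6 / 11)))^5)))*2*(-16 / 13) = -15488*sqrt(66) / 351-98752 / 3315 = -388.27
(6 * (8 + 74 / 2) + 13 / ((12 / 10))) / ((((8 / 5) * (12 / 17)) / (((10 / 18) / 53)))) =716125 / 274752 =2.61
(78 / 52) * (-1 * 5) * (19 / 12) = -95 / 8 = -11.88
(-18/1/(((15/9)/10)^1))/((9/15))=-180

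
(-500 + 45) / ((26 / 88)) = -1540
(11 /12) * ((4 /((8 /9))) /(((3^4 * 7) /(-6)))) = -11 /252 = -0.04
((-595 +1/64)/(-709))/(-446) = -38079/20237696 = -0.00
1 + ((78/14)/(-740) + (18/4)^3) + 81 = 1793497/10360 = 173.12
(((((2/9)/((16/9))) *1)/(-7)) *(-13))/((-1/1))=-13/56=-0.23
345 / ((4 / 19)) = 6555 / 4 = 1638.75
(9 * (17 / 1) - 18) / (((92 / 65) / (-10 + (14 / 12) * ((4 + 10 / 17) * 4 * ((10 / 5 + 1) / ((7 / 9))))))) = 6923.50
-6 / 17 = -0.35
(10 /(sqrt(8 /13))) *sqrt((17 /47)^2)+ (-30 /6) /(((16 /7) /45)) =-1575 /16+ 85 *sqrt(26) /94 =-93.83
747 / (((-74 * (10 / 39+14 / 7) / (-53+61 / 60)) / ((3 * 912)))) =5179352139 / 8140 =636284.05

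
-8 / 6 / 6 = -2 / 9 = -0.22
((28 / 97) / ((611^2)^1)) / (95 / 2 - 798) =-56 / 54354417637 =-0.00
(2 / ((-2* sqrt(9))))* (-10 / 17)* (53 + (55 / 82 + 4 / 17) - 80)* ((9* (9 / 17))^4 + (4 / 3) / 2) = -7839249303125 / 2968920987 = -2640.44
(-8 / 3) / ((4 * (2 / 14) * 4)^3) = -343 / 1536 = -0.22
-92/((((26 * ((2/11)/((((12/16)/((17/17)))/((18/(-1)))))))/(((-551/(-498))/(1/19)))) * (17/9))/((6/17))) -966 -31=-2479218085/2494648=-993.81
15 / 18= 5 / 6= 0.83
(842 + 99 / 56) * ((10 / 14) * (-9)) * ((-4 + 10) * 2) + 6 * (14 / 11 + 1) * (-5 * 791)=-128306235 / 1078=-119022.48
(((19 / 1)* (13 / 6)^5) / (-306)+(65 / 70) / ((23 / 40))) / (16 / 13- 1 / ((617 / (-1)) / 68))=-4147873477267 / 4120542026496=-1.01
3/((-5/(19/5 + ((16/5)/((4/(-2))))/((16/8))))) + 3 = 1.20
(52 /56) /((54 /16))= 52 /189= 0.28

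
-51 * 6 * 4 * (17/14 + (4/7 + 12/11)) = -271116/77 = -3520.99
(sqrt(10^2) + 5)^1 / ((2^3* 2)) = 15 / 16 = 0.94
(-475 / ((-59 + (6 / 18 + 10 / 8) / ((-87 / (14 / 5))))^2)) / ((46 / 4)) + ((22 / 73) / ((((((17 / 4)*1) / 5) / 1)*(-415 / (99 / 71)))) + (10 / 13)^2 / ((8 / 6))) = 290859658327540829649 / 675239238041635171099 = 0.43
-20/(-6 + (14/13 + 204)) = -65/647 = -0.10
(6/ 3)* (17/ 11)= 34/ 11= 3.09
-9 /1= -9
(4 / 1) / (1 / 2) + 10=18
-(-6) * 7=42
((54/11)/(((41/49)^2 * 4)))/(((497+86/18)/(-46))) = -13419189/83505356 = -0.16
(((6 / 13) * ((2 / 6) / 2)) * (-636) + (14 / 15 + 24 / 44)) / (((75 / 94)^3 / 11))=-84526872512 / 82265625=-1027.49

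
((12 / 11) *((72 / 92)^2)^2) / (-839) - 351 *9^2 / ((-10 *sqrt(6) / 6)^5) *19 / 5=-1259712 / 2582652589 + 4861701 *sqrt(6) / 125000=95.27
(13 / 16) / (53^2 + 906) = 13 / 59440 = 0.00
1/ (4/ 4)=1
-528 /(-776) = 66 /97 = 0.68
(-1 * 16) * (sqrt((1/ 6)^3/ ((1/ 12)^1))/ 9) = -8 * sqrt(2)/ 27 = -0.42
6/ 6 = 1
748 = 748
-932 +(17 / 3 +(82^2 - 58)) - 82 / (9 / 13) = 50591 / 9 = 5621.22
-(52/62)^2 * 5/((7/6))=-20280/6727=-3.01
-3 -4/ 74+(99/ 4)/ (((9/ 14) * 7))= 181/ 74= 2.45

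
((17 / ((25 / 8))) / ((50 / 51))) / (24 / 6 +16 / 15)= 2601 / 2375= 1.10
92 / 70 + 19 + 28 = 1691 / 35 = 48.31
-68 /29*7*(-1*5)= 2380 /29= 82.07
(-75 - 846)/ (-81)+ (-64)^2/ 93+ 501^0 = 56.41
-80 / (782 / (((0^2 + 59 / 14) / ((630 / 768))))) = -30208 / 57477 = -0.53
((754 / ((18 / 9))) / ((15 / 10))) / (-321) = -754 / 963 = -0.78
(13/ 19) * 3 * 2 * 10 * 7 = 5460/ 19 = 287.37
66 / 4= 33 / 2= 16.50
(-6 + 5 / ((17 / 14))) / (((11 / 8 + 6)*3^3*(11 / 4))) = -1024 / 297891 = -0.00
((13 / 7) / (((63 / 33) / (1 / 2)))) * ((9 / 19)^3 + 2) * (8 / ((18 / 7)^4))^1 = 101230129 / 540022788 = 0.19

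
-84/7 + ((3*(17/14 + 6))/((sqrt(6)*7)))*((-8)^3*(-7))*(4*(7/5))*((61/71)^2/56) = -12 + 24052544*sqrt(6)/176435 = 321.93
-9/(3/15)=-45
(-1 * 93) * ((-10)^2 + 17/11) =-103881/11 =-9443.73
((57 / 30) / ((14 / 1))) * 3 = 57 / 140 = 0.41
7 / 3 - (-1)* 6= 25 / 3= 8.33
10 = 10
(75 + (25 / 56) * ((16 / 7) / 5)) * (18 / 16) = 33165 / 392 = 84.60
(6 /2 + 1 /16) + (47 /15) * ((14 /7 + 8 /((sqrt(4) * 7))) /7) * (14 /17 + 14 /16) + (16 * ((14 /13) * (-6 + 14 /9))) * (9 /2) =-42028629 /123760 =-339.60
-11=-11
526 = 526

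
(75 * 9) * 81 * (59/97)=3225825/97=33255.93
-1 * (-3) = 3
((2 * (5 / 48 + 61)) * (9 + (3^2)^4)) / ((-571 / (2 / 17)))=-3211635 / 19414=-165.43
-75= -75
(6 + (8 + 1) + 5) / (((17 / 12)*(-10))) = -24 / 17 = -1.41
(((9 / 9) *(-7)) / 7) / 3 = -1 / 3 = -0.33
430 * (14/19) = 6020/19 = 316.84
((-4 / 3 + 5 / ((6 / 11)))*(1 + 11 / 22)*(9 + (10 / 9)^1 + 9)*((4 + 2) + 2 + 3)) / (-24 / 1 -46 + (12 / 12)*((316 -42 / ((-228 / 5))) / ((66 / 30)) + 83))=9292558 / 590841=15.73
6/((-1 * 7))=-6/7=-0.86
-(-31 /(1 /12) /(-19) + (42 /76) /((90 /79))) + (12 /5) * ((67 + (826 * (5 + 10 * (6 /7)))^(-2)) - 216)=-711882166039 /1884961500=-377.66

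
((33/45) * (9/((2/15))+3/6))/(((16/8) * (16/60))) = 187/2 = 93.50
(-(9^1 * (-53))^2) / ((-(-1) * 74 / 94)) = -10693863 / 37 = -289023.32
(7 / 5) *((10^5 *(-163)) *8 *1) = -182560000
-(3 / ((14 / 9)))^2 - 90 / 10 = -2493 / 196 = -12.72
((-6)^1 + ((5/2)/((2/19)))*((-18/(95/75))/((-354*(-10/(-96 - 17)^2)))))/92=-577437/43424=-13.30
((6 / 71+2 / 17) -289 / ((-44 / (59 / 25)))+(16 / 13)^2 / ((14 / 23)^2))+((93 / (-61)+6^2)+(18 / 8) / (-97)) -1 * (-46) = 1630351644360641 / 16263885863225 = 100.24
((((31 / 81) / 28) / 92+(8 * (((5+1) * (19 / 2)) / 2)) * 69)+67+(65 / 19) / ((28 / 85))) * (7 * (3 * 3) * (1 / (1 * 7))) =62675739625 / 440496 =142284.47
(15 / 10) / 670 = 3 / 1340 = 0.00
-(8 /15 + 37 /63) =-353 /315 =-1.12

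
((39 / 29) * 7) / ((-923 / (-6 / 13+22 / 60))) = 259 / 267670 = 0.00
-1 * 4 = -4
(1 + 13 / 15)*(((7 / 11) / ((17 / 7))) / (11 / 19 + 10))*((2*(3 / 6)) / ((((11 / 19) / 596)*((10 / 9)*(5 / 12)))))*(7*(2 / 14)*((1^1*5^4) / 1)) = 8855820960 / 137819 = 64256.89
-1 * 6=-6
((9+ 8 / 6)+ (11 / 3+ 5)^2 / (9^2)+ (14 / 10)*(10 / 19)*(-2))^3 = 937.44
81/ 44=1.84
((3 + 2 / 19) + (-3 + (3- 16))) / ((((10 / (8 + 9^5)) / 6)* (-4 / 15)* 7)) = 18602955 / 76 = 244775.72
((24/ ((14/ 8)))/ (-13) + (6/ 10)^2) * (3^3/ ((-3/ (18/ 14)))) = 128061/ 15925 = 8.04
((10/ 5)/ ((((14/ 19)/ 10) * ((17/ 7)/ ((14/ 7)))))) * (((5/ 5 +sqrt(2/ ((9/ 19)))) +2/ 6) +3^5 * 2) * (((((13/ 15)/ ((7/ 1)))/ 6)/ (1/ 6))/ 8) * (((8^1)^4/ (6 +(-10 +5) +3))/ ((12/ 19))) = 600704 * sqrt(38)/ 3213 +51660544/ 189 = 274488.71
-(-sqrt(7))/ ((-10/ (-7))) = 7 * sqrt(7)/ 10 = 1.85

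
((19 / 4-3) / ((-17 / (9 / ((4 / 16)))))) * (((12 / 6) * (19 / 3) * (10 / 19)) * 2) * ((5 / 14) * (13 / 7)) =-3900 / 119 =-32.77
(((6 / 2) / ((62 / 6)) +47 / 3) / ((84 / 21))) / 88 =371 / 8184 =0.05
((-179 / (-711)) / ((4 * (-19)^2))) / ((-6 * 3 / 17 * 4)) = -3043 / 73921248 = -0.00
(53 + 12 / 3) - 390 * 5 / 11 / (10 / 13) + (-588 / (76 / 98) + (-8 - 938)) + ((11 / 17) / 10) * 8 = -33347524 / 17765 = -1877.15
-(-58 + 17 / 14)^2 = -632025 / 196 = -3224.62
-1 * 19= -19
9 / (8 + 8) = 9 / 16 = 0.56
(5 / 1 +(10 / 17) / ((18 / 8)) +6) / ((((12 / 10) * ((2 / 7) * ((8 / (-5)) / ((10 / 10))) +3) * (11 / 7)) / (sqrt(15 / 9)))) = 2110675 * sqrt(15) / 2696166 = 3.03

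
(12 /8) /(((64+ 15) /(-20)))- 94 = -7456 /79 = -94.38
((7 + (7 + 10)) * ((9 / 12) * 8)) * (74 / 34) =5328 / 17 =313.41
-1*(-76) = 76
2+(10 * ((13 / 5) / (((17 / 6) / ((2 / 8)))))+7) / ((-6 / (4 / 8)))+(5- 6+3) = 329 / 102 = 3.23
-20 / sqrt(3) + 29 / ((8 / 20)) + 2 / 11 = 1599 / 22 - 20*sqrt(3) / 3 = 61.13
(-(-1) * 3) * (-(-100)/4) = 75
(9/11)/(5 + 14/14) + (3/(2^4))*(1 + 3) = 39/44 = 0.89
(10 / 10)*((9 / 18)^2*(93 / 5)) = 93 / 20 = 4.65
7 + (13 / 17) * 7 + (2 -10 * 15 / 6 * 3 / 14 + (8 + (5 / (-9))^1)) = 35215 / 2142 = 16.44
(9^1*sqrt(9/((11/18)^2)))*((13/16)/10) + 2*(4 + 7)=25.59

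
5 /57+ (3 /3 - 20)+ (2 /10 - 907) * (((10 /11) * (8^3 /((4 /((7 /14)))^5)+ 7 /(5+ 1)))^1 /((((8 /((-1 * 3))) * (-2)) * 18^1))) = -27991459 /963072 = -29.06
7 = 7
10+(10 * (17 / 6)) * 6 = 180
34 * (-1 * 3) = -102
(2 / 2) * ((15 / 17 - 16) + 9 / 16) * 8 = -3959 / 34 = -116.44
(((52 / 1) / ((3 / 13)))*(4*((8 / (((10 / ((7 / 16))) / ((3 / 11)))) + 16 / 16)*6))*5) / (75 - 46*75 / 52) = 8471632 / 2475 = 3422.88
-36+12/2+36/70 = -1032/35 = -29.49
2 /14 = 0.14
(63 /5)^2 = 3969 /25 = 158.76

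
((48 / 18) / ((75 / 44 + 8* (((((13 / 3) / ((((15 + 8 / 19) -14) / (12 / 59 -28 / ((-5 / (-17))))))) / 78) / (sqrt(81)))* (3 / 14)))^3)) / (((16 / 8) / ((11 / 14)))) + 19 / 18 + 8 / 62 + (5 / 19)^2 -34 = -1839208574981809870745239217083 / 58038399008674571651676877674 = -31.69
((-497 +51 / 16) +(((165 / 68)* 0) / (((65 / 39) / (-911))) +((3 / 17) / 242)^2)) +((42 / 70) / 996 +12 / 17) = -13854056761939 / 28095493360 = -493.11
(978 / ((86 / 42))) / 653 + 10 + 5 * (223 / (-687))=9.11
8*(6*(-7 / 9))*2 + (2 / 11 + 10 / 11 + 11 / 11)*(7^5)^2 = 19490789717 / 33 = 590629991.42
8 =8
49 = 49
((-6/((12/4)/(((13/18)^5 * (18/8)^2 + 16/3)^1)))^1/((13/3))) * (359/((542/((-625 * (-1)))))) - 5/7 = -1209.80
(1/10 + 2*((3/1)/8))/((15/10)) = 17/30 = 0.57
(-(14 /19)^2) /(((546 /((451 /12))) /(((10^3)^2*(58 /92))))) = -22888250000 /971451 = -23560.89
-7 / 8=-0.88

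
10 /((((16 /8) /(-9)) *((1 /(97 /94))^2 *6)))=-141135 /17672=-7.99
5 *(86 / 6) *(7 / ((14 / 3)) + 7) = 3655 / 6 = 609.17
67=67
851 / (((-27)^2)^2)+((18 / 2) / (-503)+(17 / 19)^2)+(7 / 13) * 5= 4361386957828 / 1254508464339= 3.48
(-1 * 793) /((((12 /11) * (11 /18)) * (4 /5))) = -1486.88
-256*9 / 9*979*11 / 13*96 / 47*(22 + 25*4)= -32288391168 / 611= -52845157.39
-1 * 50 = -50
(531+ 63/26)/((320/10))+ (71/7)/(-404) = 9790615/588224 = 16.64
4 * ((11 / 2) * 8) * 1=176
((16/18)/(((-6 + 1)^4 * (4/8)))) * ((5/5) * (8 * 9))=128/625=0.20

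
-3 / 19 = -0.16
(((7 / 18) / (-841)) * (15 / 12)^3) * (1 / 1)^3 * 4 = -875 / 242208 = -0.00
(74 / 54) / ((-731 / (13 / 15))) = -481 / 296055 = -0.00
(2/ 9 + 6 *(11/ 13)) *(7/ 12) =1085/ 351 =3.09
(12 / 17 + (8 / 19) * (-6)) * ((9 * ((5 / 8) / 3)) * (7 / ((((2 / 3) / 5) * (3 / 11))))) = -848925 / 1292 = -657.06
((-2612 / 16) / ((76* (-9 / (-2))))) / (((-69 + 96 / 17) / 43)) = 477343 / 1473336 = 0.32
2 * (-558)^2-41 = 622687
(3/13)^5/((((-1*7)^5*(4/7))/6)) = -729/1782948986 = -0.00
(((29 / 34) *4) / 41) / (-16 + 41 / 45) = -2610 / 473263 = -0.01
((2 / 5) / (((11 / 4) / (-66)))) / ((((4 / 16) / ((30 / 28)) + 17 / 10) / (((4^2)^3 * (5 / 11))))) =-2949120 / 319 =-9244.89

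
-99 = -99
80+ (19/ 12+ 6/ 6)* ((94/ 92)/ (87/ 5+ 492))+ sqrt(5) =sqrt(5)+ 112482805/ 1405944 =82.24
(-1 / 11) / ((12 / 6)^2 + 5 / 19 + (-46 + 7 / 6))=114 / 50875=0.00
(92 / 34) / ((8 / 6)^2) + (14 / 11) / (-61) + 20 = 1962113 / 91256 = 21.50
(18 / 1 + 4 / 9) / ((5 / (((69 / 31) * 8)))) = 30544 / 465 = 65.69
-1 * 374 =-374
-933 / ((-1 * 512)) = 933 / 512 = 1.82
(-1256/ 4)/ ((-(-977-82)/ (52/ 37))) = -16328/ 39183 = -0.42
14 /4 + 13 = 33 /2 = 16.50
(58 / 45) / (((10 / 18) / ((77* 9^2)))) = 361746 / 25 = 14469.84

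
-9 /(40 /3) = -27 /40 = -0.68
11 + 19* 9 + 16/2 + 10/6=575/3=191.67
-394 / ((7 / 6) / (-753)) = 1780092 / 7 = 254298.86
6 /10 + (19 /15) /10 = 109 /150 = 0.73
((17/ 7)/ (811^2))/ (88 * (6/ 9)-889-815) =-51/ 22725575992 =-0.00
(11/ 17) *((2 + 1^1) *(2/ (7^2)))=66/ 833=0.08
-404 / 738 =-202 / 369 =-0.55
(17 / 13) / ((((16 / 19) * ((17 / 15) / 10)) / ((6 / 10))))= 855 / 104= 8.22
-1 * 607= -607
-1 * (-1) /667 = 1 /667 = 0.00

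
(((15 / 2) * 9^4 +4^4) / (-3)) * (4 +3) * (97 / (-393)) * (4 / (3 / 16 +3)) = 2149485856 / 60129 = 35747.91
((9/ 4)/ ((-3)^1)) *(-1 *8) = 6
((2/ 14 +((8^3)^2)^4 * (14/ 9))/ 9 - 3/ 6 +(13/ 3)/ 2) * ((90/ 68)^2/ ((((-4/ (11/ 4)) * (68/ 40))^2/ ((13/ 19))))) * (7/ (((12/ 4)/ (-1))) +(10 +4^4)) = 42185426132332134196882.83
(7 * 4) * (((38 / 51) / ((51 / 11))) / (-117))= -11704 / 304317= -0.04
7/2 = 3.50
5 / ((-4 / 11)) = -55 / 4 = -13.75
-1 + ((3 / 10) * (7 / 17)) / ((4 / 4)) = -149 / 170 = -0.88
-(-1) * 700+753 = 1453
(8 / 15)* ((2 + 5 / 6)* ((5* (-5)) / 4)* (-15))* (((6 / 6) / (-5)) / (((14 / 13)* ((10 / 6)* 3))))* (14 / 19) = -221 / 57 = -3.88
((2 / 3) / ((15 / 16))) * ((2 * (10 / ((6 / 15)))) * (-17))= -5440 / 9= -604.44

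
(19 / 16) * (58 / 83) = 551 / 664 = 0.83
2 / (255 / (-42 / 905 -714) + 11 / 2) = 0.39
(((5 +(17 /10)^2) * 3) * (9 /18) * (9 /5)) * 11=234333 /1000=234.33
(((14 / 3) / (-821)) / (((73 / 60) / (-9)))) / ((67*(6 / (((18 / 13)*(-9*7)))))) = -0.01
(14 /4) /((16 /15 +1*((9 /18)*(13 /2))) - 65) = -0.06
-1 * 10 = -10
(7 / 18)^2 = 49 / 324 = 0.15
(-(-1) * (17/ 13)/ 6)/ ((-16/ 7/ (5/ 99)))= -595/ 123552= -0.00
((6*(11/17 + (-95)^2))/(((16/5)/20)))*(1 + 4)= 28769250/17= 1692308.82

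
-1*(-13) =13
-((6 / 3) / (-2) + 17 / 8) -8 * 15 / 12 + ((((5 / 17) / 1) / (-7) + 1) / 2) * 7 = -1057 / 136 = -7.77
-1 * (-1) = 1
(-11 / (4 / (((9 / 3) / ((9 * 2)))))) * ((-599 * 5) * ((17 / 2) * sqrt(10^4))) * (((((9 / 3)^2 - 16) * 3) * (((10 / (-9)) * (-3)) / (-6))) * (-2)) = -490056875 / 18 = -27225381.94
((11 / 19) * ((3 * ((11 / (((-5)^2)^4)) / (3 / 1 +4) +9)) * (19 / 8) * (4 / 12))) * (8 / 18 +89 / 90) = 5820119789 / 328125000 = 17.74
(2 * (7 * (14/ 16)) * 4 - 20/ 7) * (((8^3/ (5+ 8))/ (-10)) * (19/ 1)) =-1571072/ 455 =-3452.91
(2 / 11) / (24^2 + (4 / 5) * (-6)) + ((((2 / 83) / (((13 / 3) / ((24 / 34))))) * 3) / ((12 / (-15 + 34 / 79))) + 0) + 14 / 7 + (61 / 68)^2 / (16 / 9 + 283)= 1.99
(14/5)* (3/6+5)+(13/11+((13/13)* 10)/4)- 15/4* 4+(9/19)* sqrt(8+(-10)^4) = 449/110+54* sqrt(278)/19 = 51.47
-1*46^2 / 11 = -2116 / 11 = -192.36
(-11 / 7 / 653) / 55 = -1 / 22855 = -0.00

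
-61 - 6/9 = -185/3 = -61.67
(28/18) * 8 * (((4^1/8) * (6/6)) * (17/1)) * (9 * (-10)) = -9520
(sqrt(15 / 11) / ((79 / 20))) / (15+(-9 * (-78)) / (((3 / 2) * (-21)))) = -0.04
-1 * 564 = -564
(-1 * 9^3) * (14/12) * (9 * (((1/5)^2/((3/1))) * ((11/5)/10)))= -56133/2500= -22.45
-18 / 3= -6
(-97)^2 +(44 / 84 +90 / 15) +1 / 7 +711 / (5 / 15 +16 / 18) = 329914 / 33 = 9997.39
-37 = -37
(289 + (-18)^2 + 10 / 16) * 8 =4909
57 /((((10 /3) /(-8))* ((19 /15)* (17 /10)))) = -1080 /17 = -63.53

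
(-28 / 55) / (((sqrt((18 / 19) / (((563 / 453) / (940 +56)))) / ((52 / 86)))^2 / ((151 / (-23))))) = 25309102 / 15724996155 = 0.00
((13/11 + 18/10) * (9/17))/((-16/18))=-3321/1870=-1.78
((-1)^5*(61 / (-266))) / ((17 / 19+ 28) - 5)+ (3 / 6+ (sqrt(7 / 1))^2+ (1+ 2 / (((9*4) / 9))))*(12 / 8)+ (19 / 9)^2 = 9249743 / 514836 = 17.97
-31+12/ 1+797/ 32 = 189/ 32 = 5.91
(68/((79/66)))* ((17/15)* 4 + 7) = 655.21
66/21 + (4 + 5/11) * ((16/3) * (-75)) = -136958/77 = -1778.68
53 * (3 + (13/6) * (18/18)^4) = 1643/6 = 273.83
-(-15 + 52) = -37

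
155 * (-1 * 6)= -930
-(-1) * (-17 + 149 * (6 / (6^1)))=132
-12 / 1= -12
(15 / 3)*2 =10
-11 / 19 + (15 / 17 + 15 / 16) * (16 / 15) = 440 / 323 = 1.36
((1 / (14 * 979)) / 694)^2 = 1 / 90477459137296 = 0.00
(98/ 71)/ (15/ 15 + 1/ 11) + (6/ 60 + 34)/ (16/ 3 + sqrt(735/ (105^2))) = 4174687/ 544002-1023 * sqrt(15)/ 12770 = 7.36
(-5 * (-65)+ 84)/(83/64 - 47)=-26176/2925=-8.95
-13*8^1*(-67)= 6968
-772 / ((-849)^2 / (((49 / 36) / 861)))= -0.00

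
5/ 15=1/ 3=0.33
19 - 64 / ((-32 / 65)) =149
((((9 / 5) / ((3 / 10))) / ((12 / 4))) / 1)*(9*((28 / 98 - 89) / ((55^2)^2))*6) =-67068 / 64054375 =-0.00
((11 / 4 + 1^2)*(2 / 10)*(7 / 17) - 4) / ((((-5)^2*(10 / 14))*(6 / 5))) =-1757 / 10200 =-0.17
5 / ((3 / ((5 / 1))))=25 / 3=8.33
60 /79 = 0.76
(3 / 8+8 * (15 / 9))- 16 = -55 / 24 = -2.29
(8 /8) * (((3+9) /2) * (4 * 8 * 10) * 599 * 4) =4600320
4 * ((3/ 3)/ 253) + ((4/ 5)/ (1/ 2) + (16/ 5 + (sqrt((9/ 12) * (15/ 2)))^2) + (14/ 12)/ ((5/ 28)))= 103067/ 6072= 16.97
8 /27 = 0.30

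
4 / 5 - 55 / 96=109 / 480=0.23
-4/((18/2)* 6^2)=-1/81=-0.01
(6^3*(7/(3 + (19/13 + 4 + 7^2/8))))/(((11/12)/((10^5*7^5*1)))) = 3171440563200000/16687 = 190054567219.99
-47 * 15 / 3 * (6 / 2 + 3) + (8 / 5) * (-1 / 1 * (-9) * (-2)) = -7194 / 5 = -1438.80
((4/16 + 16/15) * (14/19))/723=553/412110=0.00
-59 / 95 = -0.62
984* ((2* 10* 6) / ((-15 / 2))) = -15744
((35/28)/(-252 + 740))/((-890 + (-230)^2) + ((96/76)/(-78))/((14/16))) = 8645/175534103616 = 0.00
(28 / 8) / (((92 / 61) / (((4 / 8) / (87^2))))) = 427 / 2785392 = 0.00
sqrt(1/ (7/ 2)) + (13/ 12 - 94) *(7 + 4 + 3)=-1300.30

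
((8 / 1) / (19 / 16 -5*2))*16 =-2048 / 141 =-14.52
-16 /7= -2.29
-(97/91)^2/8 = -9409/66248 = -0.14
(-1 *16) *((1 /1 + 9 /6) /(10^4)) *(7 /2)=-7 /500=-0.01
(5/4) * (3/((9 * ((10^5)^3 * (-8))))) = -1/19200000000000000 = -0.00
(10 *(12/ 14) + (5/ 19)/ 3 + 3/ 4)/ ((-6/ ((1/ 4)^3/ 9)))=-15017/ 5515776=-0.00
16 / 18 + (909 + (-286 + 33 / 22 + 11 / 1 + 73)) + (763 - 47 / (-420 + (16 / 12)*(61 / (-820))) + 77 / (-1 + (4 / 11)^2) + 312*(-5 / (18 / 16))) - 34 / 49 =-4093889329 / 1139372010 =-3.59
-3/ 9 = -1/ 3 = -0.33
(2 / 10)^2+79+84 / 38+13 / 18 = 700867 / 8550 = 81.97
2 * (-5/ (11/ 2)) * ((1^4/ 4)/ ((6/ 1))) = -5/ 66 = -0.08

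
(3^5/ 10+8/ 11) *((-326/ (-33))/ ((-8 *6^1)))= -448739/ 87120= -5.15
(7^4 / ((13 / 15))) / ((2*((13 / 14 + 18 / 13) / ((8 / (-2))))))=-1008420 / 421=-2395.30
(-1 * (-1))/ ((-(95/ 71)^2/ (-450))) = 90738/ 361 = 251.35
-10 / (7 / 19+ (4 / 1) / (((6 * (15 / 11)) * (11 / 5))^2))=-26.26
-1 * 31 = -31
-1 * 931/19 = -49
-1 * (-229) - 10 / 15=685 / 3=228.33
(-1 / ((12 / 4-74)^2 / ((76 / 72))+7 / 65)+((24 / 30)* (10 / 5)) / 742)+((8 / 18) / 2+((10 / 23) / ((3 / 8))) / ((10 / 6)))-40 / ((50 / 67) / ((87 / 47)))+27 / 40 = -16626201623156557 / 170311687650216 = -97.62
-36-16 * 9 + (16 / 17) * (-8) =-3188 / 17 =-187.53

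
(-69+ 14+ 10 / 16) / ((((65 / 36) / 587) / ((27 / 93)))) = -4136589 / 806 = -5132.24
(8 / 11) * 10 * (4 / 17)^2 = 1280 / 3179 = 0.40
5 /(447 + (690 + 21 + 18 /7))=35 /8124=0.00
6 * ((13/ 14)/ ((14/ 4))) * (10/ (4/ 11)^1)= 2145/ 49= 43.78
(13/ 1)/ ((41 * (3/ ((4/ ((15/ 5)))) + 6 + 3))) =52/ 1845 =0.03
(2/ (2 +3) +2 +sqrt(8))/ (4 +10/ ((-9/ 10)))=-9*sqrt(2)/ 32- 27/ 80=-0.74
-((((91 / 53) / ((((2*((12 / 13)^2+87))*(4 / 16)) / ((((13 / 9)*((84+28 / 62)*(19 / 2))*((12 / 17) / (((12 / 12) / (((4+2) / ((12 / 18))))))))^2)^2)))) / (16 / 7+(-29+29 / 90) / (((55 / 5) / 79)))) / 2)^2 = -10718454964594388327603025361622723342133809912217600 / 134869478376392593106753046961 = -79472799136075957670150.34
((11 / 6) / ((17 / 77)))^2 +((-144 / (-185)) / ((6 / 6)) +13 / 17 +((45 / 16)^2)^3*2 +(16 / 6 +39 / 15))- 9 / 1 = 1056.65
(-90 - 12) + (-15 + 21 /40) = -116.48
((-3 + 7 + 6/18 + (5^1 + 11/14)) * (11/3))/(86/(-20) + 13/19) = -444125/43281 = -10.26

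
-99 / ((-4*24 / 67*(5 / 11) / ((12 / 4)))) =456.02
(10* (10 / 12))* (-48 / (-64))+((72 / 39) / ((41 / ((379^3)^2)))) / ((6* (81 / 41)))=47419311333205861 / 4212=11258146090504.72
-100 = -100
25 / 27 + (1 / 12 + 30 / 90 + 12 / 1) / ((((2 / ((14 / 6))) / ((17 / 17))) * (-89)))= 14671 / 19224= 0.76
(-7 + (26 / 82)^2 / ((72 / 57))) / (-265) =0.03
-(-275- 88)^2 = -131769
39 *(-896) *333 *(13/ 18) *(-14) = 117656448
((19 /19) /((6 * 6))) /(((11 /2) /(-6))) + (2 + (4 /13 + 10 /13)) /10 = 119 /429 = 0.28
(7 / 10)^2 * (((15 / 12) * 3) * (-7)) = -1029 / 80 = -12.86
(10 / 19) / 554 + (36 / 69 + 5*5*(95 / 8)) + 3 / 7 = 297.83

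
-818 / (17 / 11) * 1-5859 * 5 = -29824.29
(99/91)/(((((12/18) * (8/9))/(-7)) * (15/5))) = -4.28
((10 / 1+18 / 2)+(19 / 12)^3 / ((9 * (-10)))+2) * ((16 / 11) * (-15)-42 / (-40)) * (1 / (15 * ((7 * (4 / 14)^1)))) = -4963549903 / 342144000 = -14.51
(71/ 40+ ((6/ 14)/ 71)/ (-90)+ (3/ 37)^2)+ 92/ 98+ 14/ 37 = 1770978071/ 571530120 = 3.10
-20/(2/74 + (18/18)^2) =-370/19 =-19.47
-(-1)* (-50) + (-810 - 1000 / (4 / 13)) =-4110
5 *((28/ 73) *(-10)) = -1400/ 73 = -19.18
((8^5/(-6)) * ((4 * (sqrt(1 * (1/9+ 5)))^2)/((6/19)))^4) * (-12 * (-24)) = -4894807657816260608/177147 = -27631332496831.79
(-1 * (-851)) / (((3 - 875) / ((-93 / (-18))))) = -26381 / 5232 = -5.04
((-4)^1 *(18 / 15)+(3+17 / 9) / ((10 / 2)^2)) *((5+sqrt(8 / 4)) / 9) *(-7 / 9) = 7252 *sqrt(2) / 18225+7252 / 3645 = 2.55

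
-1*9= -9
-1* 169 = -169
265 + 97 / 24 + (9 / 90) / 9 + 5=98659 / 360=274.05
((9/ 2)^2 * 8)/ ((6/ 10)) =270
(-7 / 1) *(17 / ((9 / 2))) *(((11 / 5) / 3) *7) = -18326 / 135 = -135.75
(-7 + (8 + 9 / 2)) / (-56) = -0.10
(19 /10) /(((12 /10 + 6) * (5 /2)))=19 /180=0.11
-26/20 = -13/10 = -1.30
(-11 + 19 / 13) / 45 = -124 / 585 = -0.21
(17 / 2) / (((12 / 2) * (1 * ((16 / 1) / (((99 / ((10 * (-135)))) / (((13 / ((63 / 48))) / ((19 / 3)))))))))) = -0.00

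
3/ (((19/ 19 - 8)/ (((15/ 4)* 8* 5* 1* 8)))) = -3600/ 7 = -514.29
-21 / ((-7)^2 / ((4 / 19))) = -0.09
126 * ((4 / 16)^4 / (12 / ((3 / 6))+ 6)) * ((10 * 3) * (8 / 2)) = 63 / 32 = 1.97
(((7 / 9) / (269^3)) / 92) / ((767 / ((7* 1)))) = 49 / 12361823563284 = 0.00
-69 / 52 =-1.33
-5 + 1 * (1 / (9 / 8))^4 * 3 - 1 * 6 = -9.13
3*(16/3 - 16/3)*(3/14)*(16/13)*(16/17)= 0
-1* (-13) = 13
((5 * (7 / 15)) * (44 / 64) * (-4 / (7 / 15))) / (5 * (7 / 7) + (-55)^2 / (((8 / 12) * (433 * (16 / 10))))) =-1.19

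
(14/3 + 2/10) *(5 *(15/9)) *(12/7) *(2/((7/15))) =297.96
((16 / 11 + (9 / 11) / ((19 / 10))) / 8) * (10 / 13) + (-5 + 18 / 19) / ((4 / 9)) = -97129 / 10868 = -8.94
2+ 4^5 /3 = 1030 /3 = 343.33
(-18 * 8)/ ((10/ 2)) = -144/ 5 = -28.80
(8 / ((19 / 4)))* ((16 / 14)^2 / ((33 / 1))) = 2048 / 30723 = 0.07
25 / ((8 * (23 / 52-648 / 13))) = -0.06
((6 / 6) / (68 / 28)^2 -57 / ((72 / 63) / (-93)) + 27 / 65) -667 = 596906139 / 150280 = 3971.96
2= 2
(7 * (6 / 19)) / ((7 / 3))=18 / 19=0.95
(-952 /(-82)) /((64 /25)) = 2975 /656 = 4.54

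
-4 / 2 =-2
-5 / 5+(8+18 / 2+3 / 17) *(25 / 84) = 4.11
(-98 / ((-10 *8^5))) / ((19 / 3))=147 / 3112960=0.00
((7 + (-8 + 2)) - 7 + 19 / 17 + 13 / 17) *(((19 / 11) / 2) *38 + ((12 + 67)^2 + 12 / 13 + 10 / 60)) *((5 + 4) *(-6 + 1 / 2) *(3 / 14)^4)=6541403265 / 2425696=2696.71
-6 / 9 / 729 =-2 / 2187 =-0.00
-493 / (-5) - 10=443 / 5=88.60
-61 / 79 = -0.77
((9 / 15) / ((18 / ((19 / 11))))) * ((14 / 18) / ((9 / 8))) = 532 / 13365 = 0.04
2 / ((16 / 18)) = 9 / 4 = 2.25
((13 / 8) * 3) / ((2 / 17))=663 / 16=41.44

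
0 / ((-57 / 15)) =0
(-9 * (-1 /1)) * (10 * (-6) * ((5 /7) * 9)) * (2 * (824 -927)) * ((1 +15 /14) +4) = 212746500 /49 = 4341765.31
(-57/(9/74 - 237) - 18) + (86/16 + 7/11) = -6040637/514184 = -11.75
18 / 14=9 / 7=1.29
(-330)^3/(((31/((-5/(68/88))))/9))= 35577630000/527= 67509734.35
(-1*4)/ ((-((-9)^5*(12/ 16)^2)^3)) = -16384/ 150094635296999121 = -0.00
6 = 6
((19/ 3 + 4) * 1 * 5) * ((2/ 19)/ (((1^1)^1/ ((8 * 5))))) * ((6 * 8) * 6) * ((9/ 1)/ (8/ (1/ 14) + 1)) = 10713600/ 2147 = 4990.03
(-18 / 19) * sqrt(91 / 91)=-18 / 19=-0.95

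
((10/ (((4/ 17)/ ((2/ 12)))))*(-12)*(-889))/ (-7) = -10795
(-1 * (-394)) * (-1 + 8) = 2758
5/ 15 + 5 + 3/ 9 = 17/ 3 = 5.67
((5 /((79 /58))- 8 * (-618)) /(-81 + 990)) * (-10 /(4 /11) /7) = -1535545 /71811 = -21.38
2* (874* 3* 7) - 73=36635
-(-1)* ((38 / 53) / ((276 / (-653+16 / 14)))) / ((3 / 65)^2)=-13566475 / 17066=-794.94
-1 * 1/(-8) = 1/8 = 0.12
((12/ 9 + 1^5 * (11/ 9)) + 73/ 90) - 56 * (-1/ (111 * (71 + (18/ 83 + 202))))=84790429/ 25171470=3.37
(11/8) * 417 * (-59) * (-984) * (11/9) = 40685161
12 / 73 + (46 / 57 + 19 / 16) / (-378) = 4004045 / 25165728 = 0.16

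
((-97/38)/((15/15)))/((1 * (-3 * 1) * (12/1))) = 97/1368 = 0.07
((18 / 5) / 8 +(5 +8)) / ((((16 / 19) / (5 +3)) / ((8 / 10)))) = 5111 / 50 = 102.22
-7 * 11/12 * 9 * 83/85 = -19173/340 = -56.39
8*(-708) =-5664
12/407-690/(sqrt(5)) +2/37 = 34/407-138 * sqrt(5) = -308.49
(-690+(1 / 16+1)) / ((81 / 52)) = -143299 / 324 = -442.28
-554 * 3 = -1662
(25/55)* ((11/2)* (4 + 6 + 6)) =40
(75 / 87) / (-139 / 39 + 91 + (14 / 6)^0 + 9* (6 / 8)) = 3900 / 430621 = 0.01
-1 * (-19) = 19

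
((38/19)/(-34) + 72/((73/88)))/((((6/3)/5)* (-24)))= -538195/59568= -9.03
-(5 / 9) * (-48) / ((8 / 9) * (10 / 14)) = 42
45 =45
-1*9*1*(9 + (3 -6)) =-54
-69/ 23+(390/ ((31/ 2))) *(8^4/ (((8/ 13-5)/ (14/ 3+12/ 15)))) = -227054773/ 1767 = -128497.32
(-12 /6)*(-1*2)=4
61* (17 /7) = 1037 /7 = 148.14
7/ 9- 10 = -83/ 9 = -9.22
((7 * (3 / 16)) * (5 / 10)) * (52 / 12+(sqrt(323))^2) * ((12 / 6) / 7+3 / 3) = 4419 / 16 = 276.19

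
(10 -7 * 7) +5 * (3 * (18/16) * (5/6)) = -399/16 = -24.94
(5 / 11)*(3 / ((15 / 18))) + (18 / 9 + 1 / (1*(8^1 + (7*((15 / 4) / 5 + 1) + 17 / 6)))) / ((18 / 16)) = 94682 / 27423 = 3.45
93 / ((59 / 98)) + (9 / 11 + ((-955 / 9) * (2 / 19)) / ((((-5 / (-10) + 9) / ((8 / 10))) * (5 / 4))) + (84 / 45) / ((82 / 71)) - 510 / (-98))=3417762725918 / 21180897045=161.36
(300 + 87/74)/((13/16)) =178296/481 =370.68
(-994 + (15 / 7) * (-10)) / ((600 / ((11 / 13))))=-19547 / 13650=-1.43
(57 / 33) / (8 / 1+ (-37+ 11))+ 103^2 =2100563 / 198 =10608.90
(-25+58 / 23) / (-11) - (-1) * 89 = 2094 / 23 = 91.04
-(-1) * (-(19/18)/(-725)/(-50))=-19/652500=-0.00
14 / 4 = 7 / 2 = 3.50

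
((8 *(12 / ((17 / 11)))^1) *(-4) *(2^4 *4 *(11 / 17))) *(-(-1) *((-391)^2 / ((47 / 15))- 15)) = -6817227816960 / 13583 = -501894118.90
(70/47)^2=4900/2209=2.22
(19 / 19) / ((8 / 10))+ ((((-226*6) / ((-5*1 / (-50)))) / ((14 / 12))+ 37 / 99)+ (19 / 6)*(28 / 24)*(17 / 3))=-24117020 / 2079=-11600.30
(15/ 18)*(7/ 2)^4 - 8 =11237/ 96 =117.05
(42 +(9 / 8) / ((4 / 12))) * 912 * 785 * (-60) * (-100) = 194909220000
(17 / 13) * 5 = 85 / 13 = 6.54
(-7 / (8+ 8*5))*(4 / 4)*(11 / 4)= -0.40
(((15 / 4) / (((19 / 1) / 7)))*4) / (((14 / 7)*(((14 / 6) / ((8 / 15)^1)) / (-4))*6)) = -8 / 19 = -0.42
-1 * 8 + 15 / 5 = -5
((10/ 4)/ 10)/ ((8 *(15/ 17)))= 0.04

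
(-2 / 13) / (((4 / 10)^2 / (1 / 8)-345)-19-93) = 50 / 148109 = 0.00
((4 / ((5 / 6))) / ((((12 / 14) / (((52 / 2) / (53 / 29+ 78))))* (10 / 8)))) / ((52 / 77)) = 125048 / 57875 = 2.16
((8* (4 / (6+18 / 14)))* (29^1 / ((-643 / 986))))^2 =141954125824 / 3721041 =38149.04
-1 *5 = -5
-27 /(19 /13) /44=-351 /836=-0.42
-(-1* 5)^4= -625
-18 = -18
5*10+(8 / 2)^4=306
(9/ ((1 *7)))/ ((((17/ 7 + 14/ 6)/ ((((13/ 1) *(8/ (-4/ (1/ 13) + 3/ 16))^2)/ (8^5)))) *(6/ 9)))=1053/ 274896400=0.00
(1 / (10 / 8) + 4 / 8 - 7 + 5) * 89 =-623 / 10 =-62.30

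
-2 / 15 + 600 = 8998 / 15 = 599.87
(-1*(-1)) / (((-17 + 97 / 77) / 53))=-4081 / 1212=-3.37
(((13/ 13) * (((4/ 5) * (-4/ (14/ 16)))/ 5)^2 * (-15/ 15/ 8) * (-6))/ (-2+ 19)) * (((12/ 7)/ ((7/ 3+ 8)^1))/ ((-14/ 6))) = -1327104/ 790829375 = -0.00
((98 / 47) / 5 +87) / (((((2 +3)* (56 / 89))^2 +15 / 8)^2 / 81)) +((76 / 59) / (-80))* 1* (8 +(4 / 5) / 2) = 786356720360507571 / 15432809283639250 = 50.95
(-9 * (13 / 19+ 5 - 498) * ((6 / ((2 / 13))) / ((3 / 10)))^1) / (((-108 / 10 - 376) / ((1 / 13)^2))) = -2104650 / 238849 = -8.81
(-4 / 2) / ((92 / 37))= -37 / 46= -0.80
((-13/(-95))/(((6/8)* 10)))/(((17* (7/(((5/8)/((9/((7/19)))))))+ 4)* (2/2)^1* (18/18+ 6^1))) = 13/23217810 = 0.00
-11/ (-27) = 11/ 27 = 0.41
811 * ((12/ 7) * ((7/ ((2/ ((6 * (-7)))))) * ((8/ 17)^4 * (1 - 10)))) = 7533969408/ 83521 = 90204.49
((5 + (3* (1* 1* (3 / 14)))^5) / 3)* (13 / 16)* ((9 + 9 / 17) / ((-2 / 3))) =-170224821 / 8605184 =-19.78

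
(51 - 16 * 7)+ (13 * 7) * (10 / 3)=727 / 3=242.33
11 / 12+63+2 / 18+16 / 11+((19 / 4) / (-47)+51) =541522 / 4653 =116.38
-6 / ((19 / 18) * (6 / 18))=-324 / 19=-17.05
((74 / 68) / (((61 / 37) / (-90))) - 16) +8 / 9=-695477 / 9333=-74.52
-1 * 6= -6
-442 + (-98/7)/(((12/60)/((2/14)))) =-452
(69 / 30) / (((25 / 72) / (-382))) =-316296 / 125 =-2530.37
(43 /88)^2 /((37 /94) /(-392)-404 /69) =-0.04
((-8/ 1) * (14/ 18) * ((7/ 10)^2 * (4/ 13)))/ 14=-196/ 2925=-0.07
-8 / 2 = -4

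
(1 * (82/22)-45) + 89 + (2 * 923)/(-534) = 130022/2937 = 44.27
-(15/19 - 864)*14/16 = 114807/152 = 755.31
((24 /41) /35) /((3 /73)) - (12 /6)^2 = -5156 /1435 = -3.59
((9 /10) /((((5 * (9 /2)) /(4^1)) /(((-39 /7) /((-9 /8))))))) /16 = 26 /525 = 0.05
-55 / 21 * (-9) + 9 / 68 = 11283 / 476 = 23.70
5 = 5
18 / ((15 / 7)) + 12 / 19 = 858 / 95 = 9.03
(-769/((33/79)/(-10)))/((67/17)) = 10327670/2211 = 4671.04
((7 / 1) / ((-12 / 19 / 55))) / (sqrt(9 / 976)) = -7315 * sqrt(61) / 9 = -6348.00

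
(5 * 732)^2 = 13395600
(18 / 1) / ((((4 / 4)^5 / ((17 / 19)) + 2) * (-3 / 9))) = -918 / 53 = -17.32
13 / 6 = 2.17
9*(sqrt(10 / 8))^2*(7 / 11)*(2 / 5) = 63 / 22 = 2.86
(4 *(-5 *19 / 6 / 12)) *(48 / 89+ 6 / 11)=-5605 / 979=-5.73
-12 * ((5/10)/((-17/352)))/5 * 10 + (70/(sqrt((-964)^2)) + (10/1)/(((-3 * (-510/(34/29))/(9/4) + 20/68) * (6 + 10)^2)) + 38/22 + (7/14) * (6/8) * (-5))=2827089137387/11381400448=248.40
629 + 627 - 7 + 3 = 1252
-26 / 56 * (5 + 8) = -169 / 28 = -6.04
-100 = -100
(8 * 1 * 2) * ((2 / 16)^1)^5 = 1 / 2048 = 0.00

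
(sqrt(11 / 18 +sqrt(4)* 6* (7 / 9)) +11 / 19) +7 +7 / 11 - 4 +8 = sqrt(358) / 6 +2553 / 209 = 15.37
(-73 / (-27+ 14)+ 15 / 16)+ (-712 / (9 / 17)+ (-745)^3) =-774062571365 / 1872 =-413494963.34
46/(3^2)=5.11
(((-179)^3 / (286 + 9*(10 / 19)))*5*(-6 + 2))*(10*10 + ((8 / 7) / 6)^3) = 504627128411620 / 12789441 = 39456542.97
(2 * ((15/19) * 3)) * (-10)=-900/19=-47.37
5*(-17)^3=-24565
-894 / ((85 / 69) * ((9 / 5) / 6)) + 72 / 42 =-287664 / 119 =-2417.34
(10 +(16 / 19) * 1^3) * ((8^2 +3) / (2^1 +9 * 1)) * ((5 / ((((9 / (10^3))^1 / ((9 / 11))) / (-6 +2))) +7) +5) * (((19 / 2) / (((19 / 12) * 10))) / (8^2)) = -102831801 / 91960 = -1118.22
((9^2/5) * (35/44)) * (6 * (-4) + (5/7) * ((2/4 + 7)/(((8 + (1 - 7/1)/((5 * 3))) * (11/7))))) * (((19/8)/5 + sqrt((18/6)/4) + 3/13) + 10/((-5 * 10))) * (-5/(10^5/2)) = 2936043369/191276800000 + 11163663 * sqrt(3)/735680000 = 0.04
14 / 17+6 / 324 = 773 / 918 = 0.84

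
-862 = -862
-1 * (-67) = 67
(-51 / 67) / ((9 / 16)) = -272 / 201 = -1.35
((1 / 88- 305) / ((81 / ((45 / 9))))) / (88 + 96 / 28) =-187873 / 912384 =-0.21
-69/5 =-13.80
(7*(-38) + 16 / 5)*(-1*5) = 1314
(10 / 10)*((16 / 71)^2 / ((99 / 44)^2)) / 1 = 4096 / 408321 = 0.01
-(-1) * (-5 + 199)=194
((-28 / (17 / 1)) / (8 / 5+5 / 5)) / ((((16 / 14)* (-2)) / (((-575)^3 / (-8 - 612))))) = 9315359375 / 109616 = 84981.75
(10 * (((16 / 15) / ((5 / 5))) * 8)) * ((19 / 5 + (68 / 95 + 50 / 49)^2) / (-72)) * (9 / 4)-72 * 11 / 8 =-117.17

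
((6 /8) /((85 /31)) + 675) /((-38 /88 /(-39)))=60987.86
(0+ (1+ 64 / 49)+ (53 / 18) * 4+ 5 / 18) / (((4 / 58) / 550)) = 101019325 / 882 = 114534.38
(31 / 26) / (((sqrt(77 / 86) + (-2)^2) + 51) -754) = -931767 / 546254917 -31 * sqrt(6622) / 1092509834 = -0.00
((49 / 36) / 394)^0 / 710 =1 / 710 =0.00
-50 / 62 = -25 / 31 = -0.81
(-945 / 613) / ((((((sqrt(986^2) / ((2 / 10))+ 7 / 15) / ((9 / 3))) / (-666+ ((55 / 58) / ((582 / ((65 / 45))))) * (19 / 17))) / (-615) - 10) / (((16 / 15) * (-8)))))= -4738469145412800 / 3600590366636951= -1.32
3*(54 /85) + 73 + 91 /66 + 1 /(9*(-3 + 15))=7704161 /100980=76.29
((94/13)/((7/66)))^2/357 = 12829872/985439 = 13.02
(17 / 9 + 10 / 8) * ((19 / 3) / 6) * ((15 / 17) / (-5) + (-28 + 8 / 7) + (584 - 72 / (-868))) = 210094685 / 113832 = 1845.66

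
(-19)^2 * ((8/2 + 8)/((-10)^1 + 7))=-1444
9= 9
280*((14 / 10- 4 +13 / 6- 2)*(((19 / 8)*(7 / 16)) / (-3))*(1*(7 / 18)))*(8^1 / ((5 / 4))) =475741 / 810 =587.33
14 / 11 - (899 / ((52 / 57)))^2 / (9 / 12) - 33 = -9628334437 / 7436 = -1294827.12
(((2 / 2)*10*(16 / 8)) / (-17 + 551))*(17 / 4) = 85 / 534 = 0.16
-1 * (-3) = 3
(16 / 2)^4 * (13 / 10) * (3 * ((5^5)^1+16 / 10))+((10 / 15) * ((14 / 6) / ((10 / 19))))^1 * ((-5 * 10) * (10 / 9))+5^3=101139677681 / 2025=49945519.84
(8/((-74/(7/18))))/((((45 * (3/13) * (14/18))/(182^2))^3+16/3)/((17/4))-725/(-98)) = -0.00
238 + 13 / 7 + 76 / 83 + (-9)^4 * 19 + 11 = 72573159 / 581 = 124910.77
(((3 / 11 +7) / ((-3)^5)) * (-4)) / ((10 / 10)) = 320 / 2673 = 0.12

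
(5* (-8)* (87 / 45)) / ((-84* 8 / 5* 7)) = 0.08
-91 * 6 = -546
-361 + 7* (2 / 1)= -347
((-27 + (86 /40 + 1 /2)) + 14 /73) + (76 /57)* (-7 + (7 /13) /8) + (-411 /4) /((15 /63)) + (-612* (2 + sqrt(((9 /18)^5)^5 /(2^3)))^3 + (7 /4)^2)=-83866277710113651619 /15651548021391360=-5358.34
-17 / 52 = -0.33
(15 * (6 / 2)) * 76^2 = 259920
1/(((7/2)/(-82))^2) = 26896/49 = 548.90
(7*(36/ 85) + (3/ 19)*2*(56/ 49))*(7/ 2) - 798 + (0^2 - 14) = -1292582/ 1615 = -800.36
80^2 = 6400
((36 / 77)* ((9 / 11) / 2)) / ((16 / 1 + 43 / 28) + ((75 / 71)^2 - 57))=-3266568 / 654949405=-0.00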